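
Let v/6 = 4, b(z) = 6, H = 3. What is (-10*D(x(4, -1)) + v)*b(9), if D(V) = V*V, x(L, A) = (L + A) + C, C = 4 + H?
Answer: -5856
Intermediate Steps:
v = 24 (v = 6*4 = 24)
C = 7 (C = 4 + 3 = 7)
x(L, A) = 7 + A + L (x(L, A) = (L + A) + 7 = (A + L) + 7 = 7 + A + L)
D(V) = V**2
(-10*D(x(4, -1)) + v)*b(9) = (-10*(7 - 1 + 4)**2 + 24)*6 = (-10*10**2 + 24)*6 = (-10*100 + 24)*6 = (-1000 + 24)*6 = -976*6 = -5856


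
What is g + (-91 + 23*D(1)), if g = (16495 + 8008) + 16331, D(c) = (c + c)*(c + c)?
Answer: 40835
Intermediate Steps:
D(c) = 4*c² (D(c) = (2*c)*(2*c) = 4*c²)
g = 40834 (g = 24503 + 16331 = 40834)
g + (-91 + 23*D(1)) = 40834 + (-91 + 23*(4*1²)) = 40834 + (-91 + 23*(4*1)) = 40834 + (-91 + 23*4) = 40834 + (-91 + 92) = 40834 + 1 = 40835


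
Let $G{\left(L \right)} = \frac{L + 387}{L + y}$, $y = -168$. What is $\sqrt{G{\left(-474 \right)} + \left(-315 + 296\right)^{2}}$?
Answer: $\frac{3 \sqrt{1837618}}{214} \approx 19.004$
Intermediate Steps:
$G{\left(L \right)} = \frac{387 + L}{-168 + L}$ ($G{\left(L \right)} = \frac{L + 387}{L - 168} = \frac{387 + L}{-168 + L}$)
$\sqrt{G{\left(-474 \right)} + \left(-315 + 296\right)^{2}} = \sqrt{\frac{387 - 474}{-168 - 474} + \left(-315 + 296\right)^{2}} = \sqrt{\frac{1}{-642} \left(-87\right) + \left(-19\right)^{2}} = \sqrt{\left(- \frac{1}{642}\right) \left(-87\right) + 361} = \sqrt{\frac{29}{214} + 361} = \sqrt{\frac{77283}{214}} = \frac{3 \sqrt{1837618}}{214}$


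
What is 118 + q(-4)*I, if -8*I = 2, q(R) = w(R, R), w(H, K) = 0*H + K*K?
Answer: 114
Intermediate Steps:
w(H, K) = K² (w(H, K) = 0 + K² = K²)
q(R) = R²
I = -¼ (I = -⅛*2 = -¼ ≈ -0.25000)
118 + q(-4)*I = 118 + (-4)²*(-¼) = 118 + 16*(-¼) = 118 - 4 = 114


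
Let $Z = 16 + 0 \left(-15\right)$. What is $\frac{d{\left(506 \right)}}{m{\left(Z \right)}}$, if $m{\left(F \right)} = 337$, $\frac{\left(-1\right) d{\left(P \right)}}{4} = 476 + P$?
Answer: $- \frac{3928}{337} \approx -11.656$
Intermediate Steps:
$d{\left(P \right)} = -1904 - 4 P$ ($d{\left(P \right)} = - 4 \left(476 + P\right) = -1904 - 4 P$)
$Z = 16$ ($Z = 16 + 0 = 16$)
$\frac{d{\left(506 \right)}}{m{\left(Z \right)}} = \frac{-1904 - 2024}{337} = \left(-1904 - 2024\right) \frac{1}{337} = \left(-3928\right) \frac{1}{337} = - \frac{3928}{337}$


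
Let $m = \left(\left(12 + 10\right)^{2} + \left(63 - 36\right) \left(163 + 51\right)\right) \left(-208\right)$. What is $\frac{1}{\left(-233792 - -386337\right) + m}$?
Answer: $- \frac{1}{1149951} \approx -8.696 \cdot 10^{-7}$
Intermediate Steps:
$m = -1302496$ ($m = \left(22^{2} + 27 \cdot 214\right) \left(-208\right) = \left(484 + 5778\right) \left(-208\right) = 6262 \left(-208\right) = -1302496$)
$\frac{1}{\left(-233792 - -386337\right) + m} = \frac{1}{\left(-233792 - -386337\right) - 1302496} = \frac{1}{\left(-233792 + 386337\right) - 1302496} = \frac{1}{152545 - 1302496} = \frac{1}{-1149951} = - \frac{1}{1149951}$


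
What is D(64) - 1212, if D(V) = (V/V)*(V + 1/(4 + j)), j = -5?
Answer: -1149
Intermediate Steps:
D(V) = -1 + V (D(V) = (V/V)*(V + 1/(4 - 5)) = 1*(V + 1/(-1)) = 1*(V - 1) = 1*(-1 + V) = -1 + V)
D(64) - 1212 = (-1 + 64) - 1212 = 63 - 1212 = -1149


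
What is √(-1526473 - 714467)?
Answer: 26*I*√3315 ≈ 1497.0*I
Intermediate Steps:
√(-1526473 - 714467) = √(-2240940) = 26*I*√3315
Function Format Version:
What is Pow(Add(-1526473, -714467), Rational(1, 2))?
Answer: Mul(26, I, Pow(3315, Rational(1, 2))) ≈ Mul(1497.0, I)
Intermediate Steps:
Pow(Add(-1526473, -714467), Rational(1, 2)) = Pow(-2240940, Rational(1, 2)) = Mul(26, I, Pow(3315, Rational(1, 2)))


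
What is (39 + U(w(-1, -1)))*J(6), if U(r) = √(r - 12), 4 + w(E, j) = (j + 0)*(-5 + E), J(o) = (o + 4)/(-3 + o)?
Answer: 130 + 10*I*√10/3 ≈ 130.0 + 10.541*I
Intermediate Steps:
J(o) = (4 + o)/(-3 + o)
w(E, j) = -4 + j*(-5 + E) (w(E, j) = -4 + (j + 0)*(-5 + E) = -4 + j*(-5 + E))
U(r) = √(-12 + r)
(39 + U(w(-1, -1)))*J(6) = (39 + √(-12 + (-4 - 5*(-1) - 1*(-1))))*((4 + 6)/(-3 + 6)) = (39 + √(-12 + (-4 + 5 + 1)))*(10/3) = (39 + √(-12 + 2))*((⅓)*10) = (39 + √(-10))*(10/3) = (39 + I*√10)*(10/3) = 130 + 10*I*√10/3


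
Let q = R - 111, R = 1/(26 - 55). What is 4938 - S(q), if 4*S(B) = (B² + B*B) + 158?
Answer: -2129123/1682 ≈ -1265.8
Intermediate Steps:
R = -1/29 (R = 1/(-29) = -1/29 ≈ -0.034483)
q = -3220/29 (q = -1/29 - 111 = -3220/29 ≈ -111.03)
S(B) = 79/2 + B²/2 (S(B) = ((B² + B*B) + 158)/4 = ((B² + B²) + 158)/4 = (2*B² + 158)/4 = (158 + 2*B²)/4 = 79/2 + B²/2)
4938 - S(q) = 4938 - (79/2 + (-3220/29)²/2) = 4938 - (79/2 + (½)*(10368400/841)) = 4938 - (79/2 + 5184200/841) = 4938 - 1*10434839/1682 = 4938 - 10434839/1682 = -2129123/1682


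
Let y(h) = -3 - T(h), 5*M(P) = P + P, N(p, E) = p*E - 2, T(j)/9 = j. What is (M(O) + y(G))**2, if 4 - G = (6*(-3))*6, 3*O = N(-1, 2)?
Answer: 230219929/225 ≈ 1.0232e+6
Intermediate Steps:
T(j) = 9*j
N(p, E) = -2 + E*p (N(p, E) = E*p - 2 = -2 + E*p)
O = -4/3 (O = (-2 + 2*(-1))/3 = (-2 - 2)/3 = (1/3)*(-4) = -4/3 ≈ -1.3333)
G = 112 (G = 4 - 6*(-3)*6 = 4 - (-18)*6 = 4 - 1*(-108) = 4 + 108 = 112)
M(P) = 2*P/5 (M(P) = (P + P)/5 = (2*P)/5 = 2*P/5)
y(h) = -3 - 9*h
(M(O) + y(G))**2 = ((2/5)*(-4/3) + (-3 - 9*112))**2 = (-8/15 + (-3 - 1008))**2 = (-8/15 - 1011)**2 = (-15173/15)**2 = 230219929/225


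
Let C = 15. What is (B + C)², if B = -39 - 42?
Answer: 4356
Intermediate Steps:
B = -81
(B + C)² = (-81 + 15)² = (-66)² = 4356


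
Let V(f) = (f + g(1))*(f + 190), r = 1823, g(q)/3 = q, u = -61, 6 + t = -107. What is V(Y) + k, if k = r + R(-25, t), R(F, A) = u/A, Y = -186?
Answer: 123344/113 ≈ 1091.5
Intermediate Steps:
t = -113 (t = -6 - 107 = -113)
g(q) = 3*q
R(F, A) = -61/A
k = 206060/113 (k = 1823 - 61/(-113) = 1823 - 61*(-1/113) = 1823 + 61/113 = 206060/113 ≈ 1823.5)
V(f) = (3 + f)*(190 + f) (V(f) = (f + 3*1)*(f + 190) = (f + 3)*(190 + f) = (3 + f)*(190 + f))
V(Y) + k = (570 + (-186)**2 + 193*(-186)) + 206060/113 = (570 + 34596 - 35898) + 206060/113 = -732 + 206060/113 = 123344/113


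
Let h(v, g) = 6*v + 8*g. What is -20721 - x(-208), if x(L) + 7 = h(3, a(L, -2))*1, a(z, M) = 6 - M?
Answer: -20796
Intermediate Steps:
x(L) = 75 (x(L) = -7 + (6*3 + 8*(6 - 1*(-2)))*1 = -7 + (18 + 8*(6 + 2))*1 = -7 + (18 + 8*8)*1 = -7 + (18 + 64)*1 = -7 + 82*1 = -7 + 82 = 75)
-20721 - x(-208) = -20721 - 1*75 = -20721 - 75 = -20796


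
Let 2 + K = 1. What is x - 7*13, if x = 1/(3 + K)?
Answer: -181/2 ≈ -90.500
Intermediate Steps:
K = -1 (K = -2 + 1 = -1)
x = ½ (x = 1/(3 - 1) = 1/2 = ½ ≈ 0.50000)
x - 7*13 = ½ - 7*13 = ½ - 91 = -181/2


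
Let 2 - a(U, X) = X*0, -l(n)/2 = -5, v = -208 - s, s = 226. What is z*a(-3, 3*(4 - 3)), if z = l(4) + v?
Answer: -848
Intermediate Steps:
v = -434 (v = -208 - 1*226 = -208 - 226 = -434)
l(n) = 10 (l(n) = -2*(-5) = 10)
z = -424 (z = 10 - 434 = -424)
a(U, X) = 2 (a(U, X) = 2 - X*0 = 2 - 1*0 = 2 + 0 = 2)
z*a(-3, 3*(4 - 3)) = -424*2 = -848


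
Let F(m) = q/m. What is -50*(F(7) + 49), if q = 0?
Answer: -2450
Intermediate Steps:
F(m) = 0 (F(m) = 0/m = 0)
-50*(F(7) + 49) = -50*(0 + 49) = -50*49 = -2450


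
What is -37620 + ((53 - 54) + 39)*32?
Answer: -36404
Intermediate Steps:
-37620 + ((53 - 54) + 39)*32 = -37620 + (-1 + 39)*32 = -37620 + 38*32 = -37620 + 1216 = -36404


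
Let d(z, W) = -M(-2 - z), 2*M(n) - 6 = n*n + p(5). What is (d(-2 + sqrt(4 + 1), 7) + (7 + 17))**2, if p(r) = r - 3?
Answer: 1225/4 ≈ 306.25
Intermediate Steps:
p(r) = -3 + r
M(n) = 4 + n**2/2 (M(n) = 3 + (n*n + (-3 + 5))/2 = 3 + (n**2 + 2)/2 = 3 + (2 + n**2)/2 = 3 + (1 + n**2/2) = 4 + n**2/2)
d(z, W) = -4 - (-2 - z)**2/2 (d(z, W) = -(4 + (-2 - z)**2/2) = -4 - (-2 - z)**2/2)
(d(-2 + sqrt(4 + 1), 7) + (7 + 17))**2 = ((-4 - (2 + (-2 + sqrt(4 + 1)))**2/2) + (7 + 17))**2 = ((-4 - (2 + (-2 + sqrt(5)))**2/2) + 24)**2 = ((-4 - (sqrt(5))**2/2) + 24)**2 = ((-4 - 1/2*5) + 24)**2 = ((-4 - 5/2) + 24)**2 = (-13/2 + 24)**2 = (35/2)**2 = 1225/4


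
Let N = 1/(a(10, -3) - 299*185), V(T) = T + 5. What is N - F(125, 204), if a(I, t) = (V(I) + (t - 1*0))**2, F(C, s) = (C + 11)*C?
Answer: -937907001/55171 ≈ -17000.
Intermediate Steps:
V(T) = 5 + T
F(C, s) = C*(11 + C) (F(C, s) = (11 + C)*C = C*(11 + C))
a(I, t) = (5 + I + t)**2 (a(I, t) = ((5 + I) + (t - 1*0))**2 = ((5 + I) + (t + 0))**2 = ((5 + I) + t)**2 = (5 + I + t)**2)
N = -1/55171 (N = 1/((5 + 10 - 3)**2 - 299*185) = 1/(12**2 - 55315) = 1/(144 - 55315) = 1/(-55171) = -1/55171 ≈ -1.8125e-5)
N - F(125, 204) = -1/55171 - 125*(11 + 125) = -1/55171 - 125*136 = -1/55171 - 1*17000 = -1/55171 - 17000 = -937907001/55171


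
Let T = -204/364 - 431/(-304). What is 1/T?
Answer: 27664/23717 ≈ 1.1664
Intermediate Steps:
T = 23717/27664 (T = -204*1/364 - 431*(-1/304) = -51/91 + 431/304 = 23717/27664 ≈ 0.85732)
1/T = 1/(23717/27664) = 27664/23717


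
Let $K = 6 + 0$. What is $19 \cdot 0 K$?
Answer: $0$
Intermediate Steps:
$K = 6$
$19 \cdot 0 K = 19 \cdot 0 \cdot 6 = 0 \cdot 6 = 0$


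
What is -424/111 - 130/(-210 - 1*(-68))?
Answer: -22889/7881 ≈ -2.9043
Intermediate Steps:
-424/111 - 130/(-210 - 1*(-68)) = -424*1/111 - 130/(-210 + 68) = -424/111 - 130/(-142) = -424/111 - 130*(-1/142) = -424/111 + 65/71 = -22889/7881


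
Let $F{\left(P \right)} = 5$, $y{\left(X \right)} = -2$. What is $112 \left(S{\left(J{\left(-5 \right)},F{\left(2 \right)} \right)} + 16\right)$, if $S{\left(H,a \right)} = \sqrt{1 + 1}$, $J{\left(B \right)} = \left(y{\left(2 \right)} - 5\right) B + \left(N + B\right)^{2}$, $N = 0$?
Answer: $1792 + 112 \sqrt{2} \approx 1950.4$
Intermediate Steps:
$J{\left(B \right)} = B^{2} - 7 B$ ($J{\left(B \right)} = \left(-2 - 5\right) B + \left(0 + B\right)^{2} = - 7 B + B^{2} = B^{2} - 7 B$)
$S{\left(H,a \right)} = \sqrt{2}$
$112 \left(S{\left(J{\left(-5 \right)},F{\left(2 \right)} \right)} + 16\right) = 112 \left(\sqrt{2} + 16\right) = 112 \left(16 + \sqrt{2}\right) = 1792 + 112 \sqrt{2}$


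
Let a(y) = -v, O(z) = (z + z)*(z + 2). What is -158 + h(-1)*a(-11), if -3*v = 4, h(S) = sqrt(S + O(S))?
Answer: -158 + 4*I*sqrt(3)/3 ≈ -158.0 + 2.3094*I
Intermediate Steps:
O(z) = 2*z*(2 + z) (O(z) = (2*z)*(2 + z) = 2*z*(2 + z))
h(S) = sqrt(S + 2*S*(2 + S))
v = -4/3 (v = -1/3*4 = -4/3 ≈ -1.3333)
a(y) = 4/3 (a(y) = -1*(-4/3) = 4/3)
-158 + h(-1)*a(-11) = -158 + sqrt(-(5 + 2*(-1)))*(4/3) = -158 + sqrt(-(5 - 2))*(4/3) = -158 + sqrt(-1*3)*(4/3) = -158 + sqrt(-3)*(4/3) = -158 + (I*sqrt(3))*(4/3) = -158 + 4*I*sqrt(3)/3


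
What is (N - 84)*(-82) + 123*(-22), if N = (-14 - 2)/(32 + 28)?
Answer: 63058/15 ≈ 4203.9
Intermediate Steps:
N = -4/15 (N = -16/60 = -16*1/60 = -4/15 ≈ -0.26667)
(N - 84)*(-82) + 123*(-22) = (-4/15 - 84)*(-82) + 123*(-22) = -1264/15*(-82) - 2706 = 103648/15 - 2706 = 63058/15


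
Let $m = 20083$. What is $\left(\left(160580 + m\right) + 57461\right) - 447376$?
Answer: $-209252$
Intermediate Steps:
$\left(\left(160580 + m\right) + 57461\right) - 447376 = \left(\left(160580 + 20083\right) + 57461\right) - 447376 = \left(180663 + 57461\right) - 447376 = 238124 - 447376 = -209252$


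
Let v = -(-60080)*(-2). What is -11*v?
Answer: 1321760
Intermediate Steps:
v = -120160 (v = -3004*40 = -120160)
-11*v = -11*(-120160) = 1321760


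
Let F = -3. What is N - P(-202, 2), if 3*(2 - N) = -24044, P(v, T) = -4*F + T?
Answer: 24008/3 ≈ 8002.7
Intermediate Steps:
P(v, T) = 12 + T (P(v, T) = -4*(-3) + T = 12 + T)
N = 24050/3 (N = 2 - ⅓*(-24044) = 2 + 24044/3 = 24050/3 ≈ 8016.7)
N - P(-202, 2) = 24050/3 - (12 + 2) = 24050/3 - 1*14 = 24050/3 - 14 = 24008/3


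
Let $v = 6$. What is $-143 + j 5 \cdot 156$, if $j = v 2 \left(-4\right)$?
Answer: $-37583$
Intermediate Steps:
$j = -48$ ($j = 6 \cdot 2 \left(-4\right) = 12 \left(-4\right) = -48$)
$-143 + j 5 \cdot 156 = -143 + \left(-48\right) 5 \cdot 156 = -143 - 37440 = -37583$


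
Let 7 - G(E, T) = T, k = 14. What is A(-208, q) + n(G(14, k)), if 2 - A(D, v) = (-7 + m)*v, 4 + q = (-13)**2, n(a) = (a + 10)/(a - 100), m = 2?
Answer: 88486/107 ≈ 826.97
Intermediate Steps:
G(E, T) = 7 - T
n(a) = (10 + a)/(-100 + a)
q = 165 (q = -4 + (-13)**2 = -4 + 169 = 165)
A(D, v) = 2 + 5*v (A(D, v) = 2 - (-7 + 2)*v = 2 - (-5)*v = 2 + 5*v)
A(-208, q) + n(G(14, k)) = (2 + 5*165) + (10 + (7 - 1*14))/(-100 + (7 - 1*14)) = (2 + 825) + (10 + (7 - 14))/(-100 + (7 - 14)) = 827 + (10 - 7)/(-100 - 7) = 827 + 3/(-107) = 827 - 1/107*3 = 827 - 3/107 = 88486/107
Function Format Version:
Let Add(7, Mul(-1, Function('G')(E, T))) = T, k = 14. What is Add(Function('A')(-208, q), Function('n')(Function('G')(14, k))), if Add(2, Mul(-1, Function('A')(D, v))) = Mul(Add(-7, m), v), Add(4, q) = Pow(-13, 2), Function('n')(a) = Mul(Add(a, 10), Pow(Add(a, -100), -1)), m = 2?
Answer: Rational(88486, 107) ≈ 826.97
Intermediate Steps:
Function('G')(E, T) = Add(7, Mul(-1, T))
Function('n')(a) = Mul(Pow(Add(-100, a), -1), Add(10, a)) (Function('n')(a) = Mul(Add(10, a), Pow(Add(-100, a), -1)) = Mul(Pow(Add(-100, a), -1), Add(10, a)))
q = 165 (q = Add(-4, Pow(-13, 2)) = Add(-4, 169) = 165)
Function('A')(D, v) = Add(2, Mul(5, v)) (Function('A')(D, v) = Add(2, Mul(-1, Mul(Add(-7, 2), v))) = Add(2, Mul(-1, Mul(-5, v))) = Add(2, Mul(5, v)))
Add(Function('A')(-208, q), Function('n')(Function('G')(14, k))) = Add(Add(2, Mul(5, 165)), Mul(Pow(Add(-100, Add(7, Mul(-1, 14))), -1), Add(10, Add(7, Mul(-1, 14))))) = Add(Add(2, 825), Mul(Pow(Add(-100, Add(7, -14)), -1), Add(10, Add(7, -14)))) = Add(827, Mul(Pow(Add(-100, -7), -1), Add(10, -7))) = Add(827, Mul(Pow(-107, -1), 3)) = Add(827, Mul(Rational(-1, 107), 3)) = Add(827, Rational(-3, 107)) = Rational(88486, 107)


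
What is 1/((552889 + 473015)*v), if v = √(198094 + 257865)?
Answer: √455959/467770161936 ≈ 1.4435e-9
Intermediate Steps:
v = √455959 ≈ 675.25
1/((552889 + 473015)*v) = 1/((552889 + 473015)*(√455959)) = (√455959/455959)/1025904 = √455959/467770161936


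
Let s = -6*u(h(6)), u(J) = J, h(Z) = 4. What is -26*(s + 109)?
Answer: -2210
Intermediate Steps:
s = -24 (s = -6*4 = -24)
-26*(s + 109) = -26*(-24 + 109) = -26*85 = -2210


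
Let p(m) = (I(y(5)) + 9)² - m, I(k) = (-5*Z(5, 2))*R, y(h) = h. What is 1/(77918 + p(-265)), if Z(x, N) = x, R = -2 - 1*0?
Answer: 1/81664 ≈ 1.2245e-5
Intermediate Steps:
R = -2 (R = -2 + 0 = -2)
I(k) = 50 (I(k) = -5*5*(-2) = -25*(-2) = 50)
p(m) = 3481 - m (p(m) = (50 + 9)² - m = 59² - m = 3481 - m)
1/(77918 + p(-265)) = 1/(77918 + (3481 - 1*(-265))) = 1/(77918 + (3481 + 265)) = 1/(77918 + 3746) = 1/81664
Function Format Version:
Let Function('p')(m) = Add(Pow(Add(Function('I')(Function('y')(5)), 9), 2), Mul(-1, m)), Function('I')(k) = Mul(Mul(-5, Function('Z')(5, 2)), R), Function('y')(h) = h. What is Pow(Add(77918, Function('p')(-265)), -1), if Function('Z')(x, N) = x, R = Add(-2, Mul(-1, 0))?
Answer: Rational(1, 81664) ≈ 1.2245e-5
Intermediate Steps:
R = -2 (R = Add(-2, 0) = -2)
Function('I')(k) = 50 (Function('I')(k) = Mul(Mul(-5, 5), -2) = Mul(-25, -2) = 50)
Function('p')(m) = Add(3481, Mul(-1, m)) (Function('p')(m) = Add(Pow(Add(50, 9), 2), Mul(-1, m)) = Add(Pow(59, 2), Mul(-1, m)) = Add(3481, Mul(-1, m)))
Pow(Add(77918, Function('p')(-265)), -1) = Pow(Add(77918, Add(3481, Mul(-1, -265))), -1) = Pow(Add(77918, Add(3481, 265)), -1) = Pow(Add(77918, 3746), -1) = Pow(81664, -1) = Rational(1, 81664)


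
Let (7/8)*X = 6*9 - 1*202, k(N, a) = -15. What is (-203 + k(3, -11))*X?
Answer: 258112/7 ≈ 36873.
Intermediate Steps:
X = -1184/7 (X = 8*(6*9 - 1*202)/7 = 8*(54 - 202)/7 = (8/7)*(-148) = -1184/7 ≈ -169.14)
(-203 + k(3, -11))*X = (-203 - 15)*(-1184/7) = -218*(-1184/7) = 258112/7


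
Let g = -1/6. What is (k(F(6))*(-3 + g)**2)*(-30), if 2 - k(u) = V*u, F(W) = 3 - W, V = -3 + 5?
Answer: -7220/3 ≈ -2406.7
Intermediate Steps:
V = 2
g = -1/6 (g = -1*1/6 = -1/6 ≈ -0.16667)
k(u) = 2 - 2*u
(k(F(6))*(-3 + g)**2)*(-30) = ((2 - 2*(3 - 1*6))*(-3 - 1/6)**2)*(-30) = ((2 - 2*(3 - 6))*(-19/6)**2)*(-30) = ((2 - 2*(-3))*(361/36))*(-30) = ((2 + 6)*(361/36))*(-30) = (8*(361/36))*(-30) = (722/9)*(-30) = -7220/3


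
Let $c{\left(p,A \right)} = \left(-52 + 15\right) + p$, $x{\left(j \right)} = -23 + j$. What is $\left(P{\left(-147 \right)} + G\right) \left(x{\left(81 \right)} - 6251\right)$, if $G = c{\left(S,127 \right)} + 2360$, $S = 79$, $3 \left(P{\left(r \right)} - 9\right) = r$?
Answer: $-14627866$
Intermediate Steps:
$P{\left(r \right)} = 9 + \frac{r}{3}$
$c{\left(p,A \right)} = -37 + p$
$G = 2402$ ($G = \left(-37 + 79\right) + 2360 = 42 + 2360 = 2402$)
$\left(P{\left(-147 \right)} + G\right) \left(x{\left(81 \right)} - 6251\right) = \left(\left(9 + \frac{1}{3} \left(-147\right)\right) + 2402\right) \left(\left(-23 + 81\right) - 6251\right) = \left(\left(9 - 49\right) + 2402\right) \left(58 - 6251\right) = \left(-40 + 2402\right) \left(-6193\right) = 2362 \left(-6193\right) = -14627866$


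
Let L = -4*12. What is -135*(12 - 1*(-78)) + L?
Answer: -12198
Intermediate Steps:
L = -48
-135*(12 - 1*(-78)) + L = -135*(12 - 1*(-78)) - 48 = -135*(12 + 78) - 48 = -135*90 - 48 = -12150 - 48 = -12198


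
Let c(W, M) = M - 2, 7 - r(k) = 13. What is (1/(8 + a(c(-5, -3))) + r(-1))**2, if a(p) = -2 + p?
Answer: 25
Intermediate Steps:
r(k) = -6 (r(k) = 7 - 1*13 = 7 - 13 = -6)
c(W, M) = -2 + M
(1/(8 + a(c(-5, -3))) + r(-1))**2 = (1/(8 + (-2 + (-2 - 3))) - 6)**2 = (1/(8 + (-2 - 5)) - 6)**2 = (1/(8 - 7) - 6)**2 = (1/1 - 6)**2 = (1 - 6)**2 = (-5)**2 = 25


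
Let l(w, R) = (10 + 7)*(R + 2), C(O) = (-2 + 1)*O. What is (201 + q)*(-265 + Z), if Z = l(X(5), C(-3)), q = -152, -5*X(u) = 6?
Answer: -8820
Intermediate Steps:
X(u) = -6/5 (X(u) = -⅕*6 = -6/5)
C(O) = -O
l(w, R) = 34 + 17*R (l(w, R) = 17*(2 + R) = 34 + 17*R)
Z = 85 (Z = 34 + 17*(-1*(-3)) = 34 + 17*3 = 34 + 51 = 85)
(201 + q)*(-265 + Z) = (201 - 152)*(-265 + 85) = 49*(-180) = -8820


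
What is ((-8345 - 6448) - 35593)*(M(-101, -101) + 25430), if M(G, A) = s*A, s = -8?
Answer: -1322027868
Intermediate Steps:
M(G, A) = -8*A
((-8345 - 6448) - 35593)*(M(-101, -101) + 25430) = ((-8345 - 6448) - 35593)*(-8*(-101) + 25430) = (-14793 - 35593)*(808 + 25430) = -50386*26238 = -1322027868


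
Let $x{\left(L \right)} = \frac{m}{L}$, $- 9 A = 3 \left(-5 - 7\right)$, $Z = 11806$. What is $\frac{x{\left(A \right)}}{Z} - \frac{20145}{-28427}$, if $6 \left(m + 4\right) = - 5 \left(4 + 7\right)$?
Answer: $\frac{5705719147}{8054619888} \approx 0.70838$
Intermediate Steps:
$m = - \frac{79}{6}$ ($m = -4 + \frac{\left(-5\right) \left(4 + 7\right)}{6} = -4 + \frac{\left(-5\right) 11}{6} = -4 + \frac{1}{6} \left(-55\right) = -4 - \frac{55}{6} = - \frac{79}{6} \approx -13.167$)
$A = 4$ ($A = - \frac{3 \left(-5 - 7\right)}{9} = - \frac{3 \left(-12\right)}{9} = \left(- \frac{1}{9}\right) \left(-36\right) = 4$)
$x{\left(L \right)} = - \frac{79}{6 L}$
$\frac{x{\left(A \right)}}{Z} - \frac{20145}{-28427} = \frac{\left(- \frac{79}{6}\right) \frac{1}{4}}{11806} - \frac{20145}{-28427} = \left(- \frac{79}{6}\right) \frac{1}{4} \cdot \frac{1}{11806} - - \frac{20145}{28427} = \left(- \frac{79}{24}\right) \frac{1}{11806} + \frac{20145}{28427} = - \frac{79}{283344} + \frac{20145}{28427} = \frac{5705719147}{8054619888}$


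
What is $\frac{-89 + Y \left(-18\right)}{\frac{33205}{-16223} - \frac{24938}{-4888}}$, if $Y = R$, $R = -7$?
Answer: $\frac{1467013444}{121131567} \approx 12.111$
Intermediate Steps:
$Y = -7$
$\frac{-89 + Y \left(-18\right)}{\frac{33205}{-16223} - \frac{24938}{-4888}} = \frac{-89 - -126}{\frac{33205}{-16223} - \frac{24938}{-4888}} = \frac{-89 + 126}{33205 \left(- \frac{1}{16223}\right) - - \frac{12469}{2444}} = \frac{37}{- \frac{33205}{16223} + \frac{12469}{2444}} = \frac{37}{\frac{121131567}{39649012}} = 37 \cdot \frac{39649012}{121131567} = \frac{1467013444}{121131567}$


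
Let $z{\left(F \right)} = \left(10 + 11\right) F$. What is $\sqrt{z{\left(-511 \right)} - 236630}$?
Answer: $i \sqrt{247361} \approx 497.35 i$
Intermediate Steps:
$z{\left(F \right)} = 21 F$
$\sqrt{z{\left(-511 \right)} - 236630} = \sqrt{21 \left(-511\right) - 236630} = \sqrt{-10731 - 236630} = \sqrt{-247361} = i \sqrt{247361}$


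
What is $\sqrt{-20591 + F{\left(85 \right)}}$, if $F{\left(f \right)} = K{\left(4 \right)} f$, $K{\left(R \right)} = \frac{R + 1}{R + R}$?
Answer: $\frac{i \sqrt{328606}}{4} \approx 143.31 i$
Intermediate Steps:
$K{\left(R \right)} = \frac{1 + R}{2 R}$
$F{\left(f \right)} = \frac{5 f}{8}$ ($F{\left(f \right)} = \frac{1 + 4}{2 \cdot 4} f = \frac{1}{2} \cdot \frac{1}{4} \cdot 5 f = \frac{5 f}{8}$)
$\sqrt{-20591 + F{\left(85 \right)}} = \sqrt{-20591 + \frac{5}{8} \cdot 85} = \sqrt{-20591 + \frac{425}{8}} = \sqrt{- \frac{164303}{8}} = \frac{i \sqrt{328606}}{4}$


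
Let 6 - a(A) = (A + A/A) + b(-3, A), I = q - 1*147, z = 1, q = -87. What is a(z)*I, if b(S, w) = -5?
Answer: -2106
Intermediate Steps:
I = -234 (I = -87 - 1*147 = -87 - 147 = -234)
a(A) = 10 - A (a(A) = 6 - ((A + A/A) - 5) = 6 - ((A + 1) - 5) = 6 - ((1 + A) - 5) = 6 - (-4 + A) = 6 + (4 - A) = 10 - A)
a(z)*I = (10 - 1*1)*(-234) = (10 - 1)*(-234) = 9*(-234) = -2106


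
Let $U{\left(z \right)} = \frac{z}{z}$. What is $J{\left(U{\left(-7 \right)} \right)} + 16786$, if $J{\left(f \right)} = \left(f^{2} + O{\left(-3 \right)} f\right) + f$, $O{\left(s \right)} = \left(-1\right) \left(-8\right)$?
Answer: $16796$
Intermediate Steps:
$U{\left(z \right)} = 1$
$O{\left(s \right)} = 8$
$J{\left(f \right)} = f^{2} + 9 f$ ($J{\left(f \right)} = \left(f^{2} + 8 f\right) + f = f^{2} + 9 f$)
$J{\left(U{\left(-7 \right)} \right)} + 16786 = 1 \left(9 + 1\right) + 16786 = 1 \cdot 10 + 16786 = 10 + 16786 = 16796$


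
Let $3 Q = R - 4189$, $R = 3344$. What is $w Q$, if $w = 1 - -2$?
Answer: $-845$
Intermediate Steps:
$w = 3$ ($w = 1 + 2 = 3$)
$Q = - \frac{845}{3}$ ($Q = \frac{3344 - 4189}{3} = \frac{1}{3} \left(-845\right) = - \frac{845}{3} \approx -281.67$)
$w Q = 3 \left(- \frac{845}{3}\right) = -845$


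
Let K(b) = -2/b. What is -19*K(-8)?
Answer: -19/4 ≈ -4.7500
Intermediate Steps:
-19*K(-8) = -(-38)/(-8) = -(-38)*(-1)/8 = -19*1/4 = -19/4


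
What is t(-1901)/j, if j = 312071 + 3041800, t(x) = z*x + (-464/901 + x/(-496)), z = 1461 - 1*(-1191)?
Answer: -751001083445/499610511472 ≈ -1.5032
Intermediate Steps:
z = 2652 (z = 1461 + 1191 = 2652)
t(x) = -464/901 + 1315391*x/496 (t(x) = 2652*x + (-464/901 + x/(-496)) = 2652*x + (-464*1/901 + x*(-1/496)) = 2652*x + (-464/901 - x/496) = -464/901 + 1315391*x/496)
j = 3353871
t(-1901)/j = (-464/901 + (1315391/496)*(-1901))/3353871 = (-464/901 - 2500558291/496)*(1/3353871) = -2253003250335/446896*1/3353871 = -751001083445/499610511472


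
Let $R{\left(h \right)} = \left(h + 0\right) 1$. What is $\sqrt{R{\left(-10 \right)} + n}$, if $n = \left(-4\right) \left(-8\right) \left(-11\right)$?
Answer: $i \sqrt{362} \approx 19.026 i$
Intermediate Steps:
$n = -352$ ($n = 32 \left(-11\right) = -352$)
$R{\left(h \right)} = h$ ($R{\left(h \right)} = h 1 = h$)
$\sqrt{R{\left(-10 \right)} + n} = \sqrt{-10 - 352} = \sqrt{-362} = i \sqrt{362}$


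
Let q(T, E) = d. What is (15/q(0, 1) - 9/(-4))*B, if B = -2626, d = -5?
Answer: 3939/2 ≈ 1969.5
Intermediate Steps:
q(T, E) = -5
(15/q(0, 1) - 9/(-4))*B = (15/(-5) - 9/(-4))*(-2626) = (15*(-1/5) - 9*(-1/4))*(-2626) = (-3 + 9/4)*(-2626) = -3/4*(-2626) = 3939/2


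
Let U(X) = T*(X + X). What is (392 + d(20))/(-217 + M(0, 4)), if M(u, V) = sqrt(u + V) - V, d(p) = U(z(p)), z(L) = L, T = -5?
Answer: -64/73 ≈ -0.87671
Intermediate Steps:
U(X) = -10*X (U(X) = -5*(X + X) = -10*X)
d(p) = -10*p
M(u, V) = sqrt(V + u) - V
(392 + d(20))/(-217 + M(0, 4)) = (392 - 10*20)/(-217 + (sqrt(4 + 0) - 1*4)) = (392 - 200)/(-217 + (sqrt(4) - 4)) = 192/(-217 + (2 - 4)) = 192/(-217 - 2) = 192/(-219) = 192*(-1/219) = -64/73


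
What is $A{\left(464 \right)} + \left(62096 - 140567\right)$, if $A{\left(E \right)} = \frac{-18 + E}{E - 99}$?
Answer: $- \frac{28641469}{365} \approx -78470.0$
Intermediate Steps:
$A{\left(E \right)} = \frac{-18 + E}{-99 + E}$
$A{\left(464 \right)} + \left(62096 - 140567\right) = \frac{-18 + 464}{-99 + 464} + \left(62096 - 140567\right) = \frac{1}{365} \cdot 446 - 78471 = \frac{446}{365} - 78471 = - \frac{28641469}{365}$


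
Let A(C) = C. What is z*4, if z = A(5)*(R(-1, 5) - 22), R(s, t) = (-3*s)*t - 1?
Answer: -160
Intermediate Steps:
R(s, t) = -1 - 3*s*t (R(s, t) = -3*s*t - 1 = -1 - 3*s*t)
z = -40 (z = 5*((-1 - 3*(-1)*5) - 22) = 5*((-1 + 15) - 22) = 5*(14 - 22) = 5*(-8) = -40)
z*4 = -40*4 = -160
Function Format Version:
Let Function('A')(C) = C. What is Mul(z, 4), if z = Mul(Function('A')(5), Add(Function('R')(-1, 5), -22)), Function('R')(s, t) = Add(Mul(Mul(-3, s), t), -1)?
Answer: -160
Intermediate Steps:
Function('R')(s, t) = Add(-1, Mul(-3, s, t)) (Function('R')(s, t) = Add(Mul(-3, s, t), -1) = Add(-1, Mul(-3, s, t)))
z = -40 (z = Mul(5, Add(Add(-1, Mul(-3, -1, 5)), -22)) = Mul(5, Add(Add(-1, 15), -22)) = Mul(5, Add(14, -22)) = Mul(5, -8) = -40)
Mul(z, 4) = Mul(-40, 4) = -160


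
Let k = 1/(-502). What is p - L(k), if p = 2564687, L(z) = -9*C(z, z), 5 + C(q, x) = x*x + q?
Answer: 646300038059/252004 ≈ 2.5646e+6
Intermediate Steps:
C(q, x) = -5 + q + x² (C(q, x) = -5 + (x*x + q) = -5 + (x² + q) = -5 + (q + x²) = -5 + q + x²)
k = -1/502 ≈ -0.0019920
L(z) = 45 - 9*z - 9*z² (L(z) = -9*(-5 + z + z²) = 45 - 9*z - 9*z²)
p - L(k) = 2564687 - (45 - 9*(-1/502) - 9*(-1/502)²) = 2564687 - (45 + 9/502 - 9*1/252004) = 2564687 - (45 + 9/502 - 9/252004) = 2564687 - 1*11344689/252004 = 2564687 - 11344689/252004 = 646300038059/252004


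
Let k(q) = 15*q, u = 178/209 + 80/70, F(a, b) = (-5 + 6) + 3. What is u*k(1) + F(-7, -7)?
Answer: 49622/1463 ≈ 33.918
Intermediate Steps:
F(a, b) = 4 (F(a, b) = 1 + 3 = 4)
u = 2918/1463 (u = 178*(1/209) + 80*(1/70) = 178/209 + 8/7 = 2918/1463 ≈ 1.9945)
u*k(1) + F(-7, -7) = 2918*(15*1)/1463 + 4 = (2918/1463)*15 + 4 = 43770/1463 + 4 = 49622/1463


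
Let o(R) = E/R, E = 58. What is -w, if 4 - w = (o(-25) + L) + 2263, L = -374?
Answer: 47067/25 ≈ 1882.7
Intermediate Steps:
o(R) = 58/R
w = -47067/25 (w = 4 - ((58/(-25) - 374) + 2263) = 4 - ((58*(-1/25) - 374) + 2263) = 4 - ((-58/25 - 374) + 2263) = 4 - (-9408/25 + 2263) = 4 - 1*47167/25 = 4 - 47167/25 = -47067/25 ≈ -1882.7)
-w = -1*(-47067/25) = 47067/25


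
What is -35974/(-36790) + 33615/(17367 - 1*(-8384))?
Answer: 1081531162/473689645 ≈ 2.2832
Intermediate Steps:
-35974/(-36790) + 33615/(17367 - 1*(-8384)) = -35974*(-1/36790) + 33615/(17367 + 8384) = 17987/18395 + 33615/25751 = 1081531162/473689645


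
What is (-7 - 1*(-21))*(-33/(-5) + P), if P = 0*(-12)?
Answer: 462/5 ≈ 92.400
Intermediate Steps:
P = 0
(-7 - 1*(-21))*(-33/(-5) + P) = (-7 - 1*(-21))*(-33/(-5) + 0) = (-7 + 21)*(-33*(-⅕) + 0) = 14*(33/5 + 0) = 14*(33/5) = 462/5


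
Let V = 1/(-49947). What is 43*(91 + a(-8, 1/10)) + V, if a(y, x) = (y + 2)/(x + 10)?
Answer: 19610840350/5044647 ≈ 3887.5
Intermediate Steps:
a(y, x) = (2 + y)/(10 + x)
V = -1/49947 ≈ -2.0021e-5
43*(91 + a(-8, 1/10)) + V = 43*(91 + (2 - 8)/(10 + 1/10)) - 1/49947 = 43*(91 - 6/(10 + ⅒)) - 1/49947 = 43*(91 - 6/(101/10)) - 1/49947 = 43*(91 + (10/101)*(-6)) - 1/49947 = 43*(91 - 60/101) - 1/49947 = 43*(9131/101) - 1/49947 = 392633/101 - 1/49947 = 19610840350/5044647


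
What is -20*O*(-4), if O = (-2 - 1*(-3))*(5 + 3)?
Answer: 640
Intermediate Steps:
O = 8 (O = (-2 + 3)*8 = 1*8 = 8)
-20*O*(-4) = -20*8*(-4) = -160*(-4) = 640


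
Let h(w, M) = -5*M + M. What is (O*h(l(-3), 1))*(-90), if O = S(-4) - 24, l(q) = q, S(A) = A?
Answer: -10080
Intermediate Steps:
h(w, M) = -4*M
O = -28 (O = -4 - 24 = -28)
(O*h(l(-3), 1))*(-90) = -(-112)*(-90) = -28*(-4)*(-90) = 112*(-90) = -10080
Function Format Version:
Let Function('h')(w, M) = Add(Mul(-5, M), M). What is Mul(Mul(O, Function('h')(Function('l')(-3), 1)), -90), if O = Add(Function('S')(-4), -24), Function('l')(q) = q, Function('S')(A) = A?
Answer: -10080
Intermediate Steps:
Function('h')(w, M) = Mul(-4, M)
O = -28 (O = Add(-4, -24) = -28)
Mul(Mul(O, Function('h')(Function('l')(-3), 1)), -90) = Mul(Mul(-28, Mul(-4, 1)), -90) = Mul(Mul(-28, -4), -90) = Mul(112, -90) = -10080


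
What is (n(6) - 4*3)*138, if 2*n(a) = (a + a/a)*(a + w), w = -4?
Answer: -690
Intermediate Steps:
n(a) = (1 + a)*(-4 + a)/2 (n(a) = ((a + a/a)*(a - 4))/2 = ((a + 1)*(-4 + a))/2 = ((1 + a)*(-4 + a))/2 = (1 + a)*(-4 + a)/2)
(n(6) - 4*3)*138 = ((-2 + (½)*6² - 3/2*6) - 4*3)*138 = ((-2 + (½)*36 - 9) - 12)*138 = ((-2 + 18 - 9) - 12)*138 = (7 - 12)*138 = -5*138 = -690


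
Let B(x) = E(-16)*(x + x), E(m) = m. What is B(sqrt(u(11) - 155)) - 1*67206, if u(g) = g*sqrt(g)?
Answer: -67206 - 32*I*sqrt(155 - 11*sqrt(11)) ≈ -67206.0 - 348.37*I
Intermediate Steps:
u(g) = g**(3/2)
B(x) = -32*x (B(x) = -16*(x + x) = -32*x)
B(sqrt(u(11) - 155)) - 1*67206 = -32*sqrt(11**(3/2) - 155) - 1*67206 = -32*sqrt(11*sqrt(11) - 155) - 67206 = -32*sqrt(-155 + 11*sqrt(11)) - 67206 = -67206 - 32*sqrt(-155 + 11*sqrt(11))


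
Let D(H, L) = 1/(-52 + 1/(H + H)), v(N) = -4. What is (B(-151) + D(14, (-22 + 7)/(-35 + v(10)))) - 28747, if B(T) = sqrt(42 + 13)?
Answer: -41826913/1455 + sqrt(55) ≈ -28740.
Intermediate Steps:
B(T) = sqrt(55)
D(H, L) = 1/(-52 + 1/(2*H))
(B(-151) + D(14, (-22 + 7)/(-35 + v(10)))) - 28747 = (sqrt(55) - 2*14/(-1 + 104*14)) - 28747 = (sqrt(55) - 2*14/(-1 + 1456)) - 28747 = (sqrt(55) - 2*14/1455) - 28747 = (sqrt(55) - 2*14*1/1455) - 28747 = (sqrt(55) - 28/1455) - 28747 = (-28/1455 + sqrt(55)) - 28747 = -41826913/1455 + sqrt(55)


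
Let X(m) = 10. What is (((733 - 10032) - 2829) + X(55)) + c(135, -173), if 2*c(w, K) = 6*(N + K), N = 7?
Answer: -12616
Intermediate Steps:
c(w, K) = 21 + 3*K (c(w, K) = (6*(7 + K))/2 = (42 + 6*K)/2 = 21 + 3*K)
(((733 - 10032) - 2829) + X(55)) + c(135, -173) = (((733 - 10032) - 2829) + 10) + (21 + 3*(-173)) = ((-9299 - 2829) + 10) + (21 - 519) = (-12128 + 10) - 498 = -12118 - 498 = -12616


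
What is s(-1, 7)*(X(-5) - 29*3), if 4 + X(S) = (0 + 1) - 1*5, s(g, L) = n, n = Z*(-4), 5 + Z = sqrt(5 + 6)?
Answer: -1900 + 380*sqrt(11) ≈ -639.68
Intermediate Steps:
Z = -5 + sqrt(11) (Z = -5 + sqrt(5 + 6) = -5 + sqrt(11) ≈ -1.6834)
n = 20 - 4*sqrt(11) (n = (-5 + sqrt(11))*(-4) = 20 - 4*sqrt(11) ≈ 6.7335)
s(g, L) = 20 - 4*sqrt(11)
X(S) = -8 (X(S) = -4 + ((0 + 1) - 1*5) = -4 + (1 - 5) = -4 - 4 = -8)
s(-1, 7)*(X(-5) - 29*3) = (20 - 4*sqrt(11))*(-8 - 29*3) = (20 - 4*sqrt(11))*(-8 - 87) = (20 - 4*sqrt(11))*(-95) = -1900 + 380*sqrt(11)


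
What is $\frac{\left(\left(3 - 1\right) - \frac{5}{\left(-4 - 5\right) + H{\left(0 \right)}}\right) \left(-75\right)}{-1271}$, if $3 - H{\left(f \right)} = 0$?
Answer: $\frac{425}{2542} \approx 0.16719$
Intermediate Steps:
$H{\left(f \right)} = 3$ ($H{\left(f \right)} = 3 - 0 = 3 + 0 = 3$)
$\frac{\left(\left(3 - 1\right) - \frac{5}{\left(-4 - 5\right) + H{\left(0 \right)}}\right) \left(-75\right)}{-1271} = \frac{\left(\left(3 - 1\right) - \frac{5}{\left(-4 - 5\right) + 3}\right) \left(-75\right)}{-1271} = \left(2 - \frac{5}{\left(-4 - 5\right) + 3}\right) \left(-75\right) \left(- \frac{1}{1271}\right) = \left(2 - \frac{5}{-9 + 3}\right) \left(-75\right) \left(- \frac{1}{1271}\right) = \left(2 - \frac{5}{-6}\right) \left(-75\right) \left(- \frac{1}{1271}\right) = \left(2 - - \frac{5}{6}\right) \left(-75\right) \left(- \frac{1}{1271}\right) = \left(2 + \frac{5}{6}\right) \left(-75\right) \left(- \frac{1}{1271}\right) = \frac{17}{6} \left(-75\right) \left(- \frac{1}{1271}\right) = \left(- \frac{425}{2}\right) \left(- \frac{1}{1271}\right) = \frac{425}{2542}$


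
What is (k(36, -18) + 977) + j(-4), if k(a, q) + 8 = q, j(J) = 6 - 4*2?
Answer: 949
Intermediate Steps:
j(J) = -2 (j(J) = 6 - 8 = -2)
k(a, q) = -8 + q
(k(36, -18) + 977) + j(-4) = ((-8 - 18) + 977) - 2 = (-26 + 977) - 2 = 951 - 2 = 949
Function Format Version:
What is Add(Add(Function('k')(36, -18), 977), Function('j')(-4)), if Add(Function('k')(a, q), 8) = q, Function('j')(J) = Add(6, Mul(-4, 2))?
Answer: 949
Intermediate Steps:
Function('j')(J) = -2 (Function('j')(J) = Add(6, -8) = -2)
Function('k')(a, q) = Add(-8, q)
Add(Add(Function('k')(36, -18), 977), Function('j')(-4)) = Add(Add(Add(-8, -18), 977), -2) = Add(Add(-26, 977), -2) = Add(951, -2) = 949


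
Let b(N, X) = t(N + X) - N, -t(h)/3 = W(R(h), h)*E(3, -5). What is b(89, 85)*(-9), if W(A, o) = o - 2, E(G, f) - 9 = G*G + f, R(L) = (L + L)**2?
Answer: 61173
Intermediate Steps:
R(L) = 4*L**2 (R(L) = (2*L)**2 = 4*L**2)
E(G, f) = 9 + f + G**2 (E(G, f) = 9 + (G*G + f) = 9 + (G**2 + f) = 9 + (f + G**2) = 9 + f + G**2)
W(A, o) = -2 + o
t(h) = 78 - 39*h (t(h) = -3*(-2 + h)*(9 - 5 + 3**2) = -3*(-2 + h)*(9 - 5 + 9) = -3*(-2 + h)*13 = -3*(-26 + 13*h) = 78 - 39*h)
b(N, X) = 78 - 40*N - 39*X (b(N, X) = (78 - 39*(N + X)) - N = (78 + (-39*N - 39*X)) - N = (78 - 39*N - 39*X) - N = 78 - 40*N - 39*X)
b(89, 85)*(-9) = (78 - 40*89 - 39*85)*(-9) = (78 - 3560 - 3315)*(-9) = -6797*(-9) = 61173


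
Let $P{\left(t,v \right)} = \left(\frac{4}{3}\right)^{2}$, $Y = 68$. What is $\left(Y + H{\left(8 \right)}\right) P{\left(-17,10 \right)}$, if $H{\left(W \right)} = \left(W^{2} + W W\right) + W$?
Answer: $\frac{1088}{3} \approx 362.67$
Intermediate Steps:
$P{\left(t,v \right)} = \frac{16}{9}$ ($P{\left(t,v \right)} = \left(4 \cdot \frac{1}{3}\right)^{2} = \left(\frac{4}{3}\right)^{2} = \frac{16}{9}$)
$H{\left(W \right)} = W + 2 W^{2}$ ($H{\left(W \right)} = \left(W^{2} + W^{2}\right) + W = 2 W^{2} + W = W + 2 W^{2}$)
$\left(Y + H{\left(8 \right)}\right) P{\left(-17,10 \right)} = \left(68 + 8 \left(1 + 2 \cdot 8\right)\right) \frac{16}{9} = \left(68 + 8 \left(1 + 16\right)\right) \frac{16}{9} = \left(68 + 8 \cdot 17\right) \frac{16}{9} = \left(68 + 136\right) \frac{16}{9} = 204 \cdot \frac{16}{9} = \frac{1088}{3}$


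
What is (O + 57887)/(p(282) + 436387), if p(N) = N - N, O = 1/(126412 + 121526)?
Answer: 2050341001/15456702858 ≈ 0.13265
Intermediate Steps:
O = 1/247938 ≈ 4.0333e-6
p(N) = 0
(O + 57887)/(p(282) + 436387) = (1/247938 + 57887)/(0 + 436387) = (14352387007/247938)/436387 = (14352387007/247938)*(1/436387) = 2050341001/15456702858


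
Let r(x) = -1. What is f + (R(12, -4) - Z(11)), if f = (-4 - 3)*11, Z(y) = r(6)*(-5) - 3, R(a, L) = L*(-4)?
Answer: -63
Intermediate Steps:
R(a, L) = -4*L
Z(y) = 2 (Z(y) = -1*(-5) - 3 = 5 - 3 = 2)
f = -77 (f = -7*11 = -77)
f + (R(12, -4) - Z(11)) = -77 + (-4*(-4) - 1*2) = -77 + (16 - 2) = -77 + 14 = -63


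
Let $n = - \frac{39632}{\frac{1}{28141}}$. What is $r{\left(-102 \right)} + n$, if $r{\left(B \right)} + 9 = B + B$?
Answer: $-1115284325$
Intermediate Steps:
$r{\left(B \right)} = -9 + 2 B$ ($r{\left(B \right)} = -9 + \left(B + B\right) = -9 + 2 B$)
$n = -1115284112$ ($n = - 39632 \frac{1}{\frac{1}{28141}} = \left(-39632\right) 28141 = -1115284112$)
$r{\left(-102 \right)} + n = \left(-9 + 2 \left(-102\right)\right) - 1115284112 = \left(-9 - 204\right) - 1115284112 = -213 - 1115284112 = -1115284325$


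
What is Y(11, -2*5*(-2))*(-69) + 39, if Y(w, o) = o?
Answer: -1341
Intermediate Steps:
Y(11, -2*5*(-2))*(-69) + 39 = (-2*5*(-2))*(-69) + 39 = -10*(-2)*(-69) + 39 = 20*(-69) + 39 = -1380 + 39 = -1341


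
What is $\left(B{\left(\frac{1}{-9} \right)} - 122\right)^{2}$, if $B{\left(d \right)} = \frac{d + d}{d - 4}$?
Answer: $\frac{20358144}{1369} \approx 14871.0$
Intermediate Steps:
$B{\left(d \right)} = \frac{2 d}{-4 + d}$
$\left(B{\left(\frac{1}{-9} \right)} - 122\right)^{2} = \left(\frac{2}{\left(-9\right) \left(-4 + \frac{1}{-9}\right)} - 122\right)^{2} = \left(2 \left(- \frac{1}{9}\right) \frac{1}{-4 - \frac{1}{9}} - 122\right)^{2} = \left(2 \left(- \frac{1}{9}\right) \frac{1}{- \frac{37}{9}} - 122\right)^{2} = \left(2 \left(- \frac{1}{9}\right) \left(- \frac{9}{37}\right) - 122\right)^{2} = \left(\frac{2}{37} - 122\right)^{2} = \left(- \frac{4512}{37}\right)^{2} = \frac{20358144}{1369}$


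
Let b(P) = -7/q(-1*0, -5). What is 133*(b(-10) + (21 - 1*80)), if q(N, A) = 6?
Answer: -48013/6 ≈ -8002.2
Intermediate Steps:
b(P) = -7/6
133*(b(-10) + (21 - 1*80)) = 133*(-7/6 + (21 - 1*80)) = 133*(-7/6 + (21 - 80)) = 133*(-7/6 - 59) = 133*(-361/6) = -48013/6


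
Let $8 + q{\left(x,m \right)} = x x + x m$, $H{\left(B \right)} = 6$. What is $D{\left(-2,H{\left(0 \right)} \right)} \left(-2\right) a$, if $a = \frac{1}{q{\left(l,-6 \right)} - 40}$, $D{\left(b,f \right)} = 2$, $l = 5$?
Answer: $\frac{4}{53} \approx 0.075472$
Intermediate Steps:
$q{\left(x,m \right)} = -8 + x^{2} + m x$ ($q{\left(x,m \right)} = -8 + \left(x x + x m\right) = -8 + \left(x^{2} + m x\right) = -8 + x^{2} + m x$)
$a = - \frac{1}{53}$ ($a = \frac{1}{\left(-8 + 5^{2} - 30\right) - 40} = \frac{1}{\left(-8 + 25 - 30\right) - 40} = \frac{1}{-13 - 40} = \frac{1}{-53} = - \frac{1}{53} \approx -0.018868$)
$D{\left(-2,H{\left(0 \right)} \right)} \left(-2\right) a = 2 \left(-2\right) \left(- \frac{1}{53}\right) = \left(-4\right) \left(- \frac{1}{53}\right) = \frac{4}{53}$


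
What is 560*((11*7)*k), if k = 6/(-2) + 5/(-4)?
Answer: -183260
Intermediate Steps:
k = -17/4 (k = 6*(-½) + 5*(-¼) = -3 - 5/4 = -17/4 ≈ -4.2500)
560*((11*7)*k) = 560*((11*7)*(-17/4)) = 560*(77*(-17/4)) = 560*(-1309/4) = -183260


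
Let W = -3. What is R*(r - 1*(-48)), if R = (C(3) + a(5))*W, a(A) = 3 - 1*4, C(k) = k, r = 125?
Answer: -1038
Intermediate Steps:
a(A) = -1 (a(A) = 3 - 4 = -1)
R = -6 (R = (3 - 1)*(-3) = 2*(-3) = -6)
R*(r - 1*(-48)) = -6*(125 - 1*(-48)) = -6*(125 + 48) = -6*173 = -1038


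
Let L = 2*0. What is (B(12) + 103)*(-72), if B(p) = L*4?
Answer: -7416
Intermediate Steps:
L = 0
B(p) = 0 (B(p) = 0*4 = 0)
(B(12) + 103)*(-72) = (0 + 103)*(-72) = 103*(-72) = -7416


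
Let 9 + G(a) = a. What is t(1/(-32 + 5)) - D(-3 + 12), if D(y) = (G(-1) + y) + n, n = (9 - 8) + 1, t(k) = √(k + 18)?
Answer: -1 + √1455/9 ≈ 3.2383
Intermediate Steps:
t(k) = √(18 + k)
G(a) = -9 + a
n = 2 (n = 1 + 1 = 2)
D(y) = -8 + y (D(y) = ((-9 - 1) + y) + 2 = (-10 + y) + 2 = -8 + y)
t(1/(-32 + 5)) - D(-3 + 12) = √(18 + 1/(-32 + 5)) - (-8 + (-3 + 12)) = √(18 + 1/(-27)) - (-8 + 9) = √(18 - 1/27) - 1*1 = √(485/27) - 1 = √1455/9 - 1 = -1 + √1455/9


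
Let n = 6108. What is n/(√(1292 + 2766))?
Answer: 3054*√4058/2029 ≈ 95.883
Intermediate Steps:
n/(√(1292 + 2766)) = 6108/(√(1292 + 2766)) = 6108/(√4058) = 6108*(√4058/4058) = 3054*√4058/2029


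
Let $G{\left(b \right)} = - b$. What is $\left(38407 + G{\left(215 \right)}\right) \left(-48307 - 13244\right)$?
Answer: $-2350755792$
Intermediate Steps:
$\left(38407 + G{\left(215 \right)}\right) \left(-48307 - 13244\right) = \left(38407 - 215\right) \left(-48307 - 13244\right) = \left(38407 - 215\right) \left(-61551\right) = 38192 \left(-61551\right) = -2350755792$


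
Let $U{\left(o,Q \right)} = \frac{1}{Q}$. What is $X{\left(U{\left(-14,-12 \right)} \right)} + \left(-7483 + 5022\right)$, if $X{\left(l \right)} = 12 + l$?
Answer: $- \frac{29389}{12} \approx -2449.1$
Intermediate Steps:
$X{\left(U{\left(-14,-12 \right)} \right)} + \left(-7483 + 5022\right) = \left(12 + \frac{1}{-12}\right) + \left(-7483 + 5022\right) = \left(12 - \frac{1}{12}\right) - 2461 = \frac{143}{12} - 2461 = - \frac{29389}{12}$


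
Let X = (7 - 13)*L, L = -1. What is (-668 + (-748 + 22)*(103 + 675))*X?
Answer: -3392976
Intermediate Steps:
X = 6 (X = (7 - 13)*(-1) = -6*(-1) = 6)
(-668 + (-748 + 22)*(103 + 675))*X = (-668 + (-748 + 22)*(103 + 675))*6 = (-668 - 726*778)*6 = (-668 - 564828)*6 = -565496*6 = -3392976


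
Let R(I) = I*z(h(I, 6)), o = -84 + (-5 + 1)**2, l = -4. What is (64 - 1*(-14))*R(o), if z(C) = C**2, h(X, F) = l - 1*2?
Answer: -190944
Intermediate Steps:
o = -68 (o = -84 + (-4)**2 = -84 + 16 = -68)
h(X, F) = -6 (h(X, F) = -4 - 1*2 = -4 - 2 = -6)
R(I) = 36*I (R(I) = I*(-6)**2 = I*36 = 36*I)
(64 - 1*(-14))*R(o) = (64 - 1*(-14))*(36*(-68)) = (64 + 14)*(-2448) = 78*(-2448) = -190944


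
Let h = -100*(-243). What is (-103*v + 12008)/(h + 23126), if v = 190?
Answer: -3781/23713 ≈ -0.15945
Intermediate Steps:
h = 24300
(-103*v + 12008)/(h + 23126) = (-103*190 + 12008)/(24300 + 23126) = (-19570 + 12008)/47426 = -7562*1/47426 = -3781/23713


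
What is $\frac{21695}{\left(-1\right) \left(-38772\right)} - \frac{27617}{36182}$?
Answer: $- \frac{142898917}{701424252} \approx -0.20373$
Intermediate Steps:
$\frac{21695}{\left(-1\right) \left(-38772\right)} - \frac{27617}{36182} = \frac{21695}{38772} - \frac{27617}{36182} = - \frac{142898917}{701424252}$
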